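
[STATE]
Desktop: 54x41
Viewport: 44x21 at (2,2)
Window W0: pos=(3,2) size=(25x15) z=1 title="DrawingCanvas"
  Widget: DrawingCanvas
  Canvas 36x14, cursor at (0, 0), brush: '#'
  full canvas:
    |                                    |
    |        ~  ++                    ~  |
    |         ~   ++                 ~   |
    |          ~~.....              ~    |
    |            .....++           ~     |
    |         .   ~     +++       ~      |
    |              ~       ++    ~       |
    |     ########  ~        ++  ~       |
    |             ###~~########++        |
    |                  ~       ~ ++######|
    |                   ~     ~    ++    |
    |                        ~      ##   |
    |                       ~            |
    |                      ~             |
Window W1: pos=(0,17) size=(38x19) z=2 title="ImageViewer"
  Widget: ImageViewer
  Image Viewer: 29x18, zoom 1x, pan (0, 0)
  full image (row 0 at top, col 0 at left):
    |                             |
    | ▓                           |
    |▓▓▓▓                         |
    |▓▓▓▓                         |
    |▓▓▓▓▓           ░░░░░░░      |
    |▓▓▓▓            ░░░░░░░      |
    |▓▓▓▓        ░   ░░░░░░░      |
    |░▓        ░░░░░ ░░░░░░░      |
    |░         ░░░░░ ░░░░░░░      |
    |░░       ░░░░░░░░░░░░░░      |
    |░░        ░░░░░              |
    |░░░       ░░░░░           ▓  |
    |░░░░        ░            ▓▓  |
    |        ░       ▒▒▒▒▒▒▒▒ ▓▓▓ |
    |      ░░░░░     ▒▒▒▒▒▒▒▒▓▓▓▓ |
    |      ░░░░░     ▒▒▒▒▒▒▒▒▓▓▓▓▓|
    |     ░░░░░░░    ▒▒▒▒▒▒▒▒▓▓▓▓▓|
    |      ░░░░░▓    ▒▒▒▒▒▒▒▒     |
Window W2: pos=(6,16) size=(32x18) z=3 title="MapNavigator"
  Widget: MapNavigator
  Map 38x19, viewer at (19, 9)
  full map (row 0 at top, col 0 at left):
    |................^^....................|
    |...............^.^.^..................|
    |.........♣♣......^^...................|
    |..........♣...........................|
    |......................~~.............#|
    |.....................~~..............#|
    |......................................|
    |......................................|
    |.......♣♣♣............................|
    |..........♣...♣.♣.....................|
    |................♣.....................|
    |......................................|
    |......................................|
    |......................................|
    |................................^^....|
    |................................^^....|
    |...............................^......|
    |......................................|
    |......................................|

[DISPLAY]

 ┏━━━━━━━━━━━━━━━━━━━━━━━┓                  
 ┃ DrawingCanvas         ┃                  
 ┠───────────────────────┨                  
 ┃+                      ┃                  
 ┃        ~  ++          ┃                  
 ┃         ~   ++        ┃                  
 ┃          ~~.....      ┃                  
 ┃            .....++    ┃                  
 ┃         .   ~     +++ ┃                  
 ┃              ~       +┃                  
 ┃     ########  ~       ┃                  
 ┃             ###~~#####┃                  
 ┃                  ~    ┃                  
 ┃                   ~   ┃                  
 ┗━━┏━━━━━━━━━━━━━━━━━━━━━━━━━━━━━━┓        
━━━━┃ MapNavigator                 ┃        
Imag┠──────────────────────────────┨        
────┃.....♣♣......^^...............┃        
    ┃......♣.......................┃        
▓   ┃..................~~..........┃        
▓▓▓ ┃.................~~...........┃        


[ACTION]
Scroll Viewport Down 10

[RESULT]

 ┃     ########  ~       ┃                  
 ┃             ###~~#####┃                  
 ┃                  ~    ┃                  
 ┃                   ~   ┃                  
 ┗━━┏━━━━━━━━━━━━━━━━━━━━━━━━━━━━━━┓        
━━━━┃ MapNavigator                 ┃        
Imag┠──────────────────────────────┨        
────┃.....♣♣......^^...............┃        
    ┃......♣.......................┃        
▓   ┃..................~~..........┃        
▓▓▓ ┃.................~~...........┃        
▓▓▓ ┃..............................┃        
▓▓▓▓┃..............................┃        
▓▓▓ ┃...♣♣♣........................┃        
▓▓▓ ┃......♣...♣.♣..@..............┃        
▓   ┃............♣.................┃        
    ┃..............................┃        
░   ┃..............................┃        
░   ┃..............................┃        
░░  ┃............................^^┃        
░░░ ┃............................^^┃        


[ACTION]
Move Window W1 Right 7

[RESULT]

 ┃     ########  ~       ┃                  
 ┃             ###~~#####┃                  
 ┃                  ~    ┃                  
 ┃                   ~   ┃                  
 ┗━━┏━━━━━━━━━━━━━━━━━━━━━━━━━━━━━━┓        
    ┃ MapNavigator                 ┃━━━━━━┓ 
    ┠──────────────────────────────┨      ┃ 
    ┃.....♣♣......^^...............┃──────┨ 
    ┃......♣.......................┃      ┃ 
    ┃..................~~..........┃      ┃ 
    ┃.................~~...........┃      ┃ 
    ┃..............................┃      ┃ 
    ┃..............................┃      ┃ 
    ┃...♣♣♣........................┃      ┃ 
    ┃......♣...♣.♣..@..............┃      ┃ 
    ┃............♣.................┃      ┃ 
    ┃..............................┃      ┃ 
    ┃..............................┃      ┃ 
    ┃..............................┃      ┃ 
    ┃............................^^┃      ┃ 
    ┃............................^^┃      ┃ 


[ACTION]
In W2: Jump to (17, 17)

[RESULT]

 ┃     ########  ~       ┃                  
 ┃             ###~~#####┃                  
 ┃                  ~    ┃                  
 ┃                   ~   ┃                  
 ┗━━┏━━━━━━━━━━━━━━━━━━━━━━━━━━━━━━┓        
    ┃ MapNavigator                 ┃━━━━━━┓ 
    ┠──────────────────────────────┨      ┃ 
    ┃..............♣...............┃──────┨ 
    ┃..............................┃      ┃ 
    ┃..............................┃      ┃ 
    ┃..............................┃      ┃ 
    ┃..............................┃      ┃ 
    ┃..............................┃      ┃ 
    ┃.............................^┃      ┃ 
    ┃...............@..............┃      ┃ 
    ┃..............................┃      ┃ 
    ┃                              ┃      ┃ 
    ┃                              ┃      ┃ 
    ┃                              ┃      ┃ 
    ┃                              ┃      ┃ 
    ┃                              ┃      ┃ 


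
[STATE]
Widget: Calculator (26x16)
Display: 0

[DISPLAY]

                         0
┌───┬───┬───┬───┐         
│ 7 │ 8 │ 9 │ ÷ │         
├───┼───┼───┼───┤         
│ 4 │ 5 │ 6 │ × │         
├───┼───┼───┼───┤         
│ 1 │ 2 │ 3 │ - │         
├───┼───┼───┼───┤         
│ 0 │ . │ = │ + │         
├───┼───┼───┼───┤         
│ C │ MC│ MR│ M+│         
└───┴───┴───┴───┘         
                          
                          
                          
                          


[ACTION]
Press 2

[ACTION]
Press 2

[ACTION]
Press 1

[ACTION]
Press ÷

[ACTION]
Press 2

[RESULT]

                         2
┌───┬───┬───┬───┐         
│ 7 │ 8 │ 9 │ ÷ │         
├───┼───┼───┼───┤         
│ 4 │ 5 │ 6 │ × │         
├───┼───┼───┼───┤         
│ 1 │ 2 │ 3 │ - │         
├───┼───┼───┼───┤         
│ 0 │ . │ = │ + │         
├───┼───┼───┼───┤         
│ C │ MC│ MR│ M+│         
└───┴───┴───┴───┘         
                          
                          
                          
                          


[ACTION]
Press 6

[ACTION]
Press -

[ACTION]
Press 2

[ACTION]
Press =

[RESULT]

                       6.5
┌───┬───┬───┬───┐         
│ 7 │ 8 │ 9 │ ÷ │         
├───┼───┼───┼───┤         
│ 4 │ 5 │ 6 │ × │         
├───┼───┼───┼───┤         
│ 1 │ 2 │ 3 │ - │         
├───┼───┼───┼───┤         
│ 0 │ . │ = │ + │         
├───┼───┼───┼───┤         
│ C │ MC│ MR│ M+│         
└───┴───┴───┴───┘         
                          
                          
                          
                          


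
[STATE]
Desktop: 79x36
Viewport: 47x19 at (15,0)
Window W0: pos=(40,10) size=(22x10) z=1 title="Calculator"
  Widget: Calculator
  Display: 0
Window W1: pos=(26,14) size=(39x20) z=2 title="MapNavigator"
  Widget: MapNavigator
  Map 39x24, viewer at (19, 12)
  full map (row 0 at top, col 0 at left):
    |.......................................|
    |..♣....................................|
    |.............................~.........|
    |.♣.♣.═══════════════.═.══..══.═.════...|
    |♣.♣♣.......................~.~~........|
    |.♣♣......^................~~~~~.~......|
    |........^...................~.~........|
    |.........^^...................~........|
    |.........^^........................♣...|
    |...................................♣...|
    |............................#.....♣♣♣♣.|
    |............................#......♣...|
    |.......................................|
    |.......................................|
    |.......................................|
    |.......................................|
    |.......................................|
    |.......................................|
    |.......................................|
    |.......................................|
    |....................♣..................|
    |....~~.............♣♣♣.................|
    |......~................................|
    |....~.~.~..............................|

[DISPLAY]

                                               
                                               
                                               
                                               
                                               
                                               
                                               
                                               
                                               
                                               
                         ┏━━━━━━━━━━━━━━━━━━━━┓
                         ┃ Calculator         ┃
                         ┠────────────────────┨
                         ┃                   0┃
           ┏━━━━━━━━━━━━━━━━━━━━━━━━━━━━━━━━━━━
           ┃ MapNavigator                      
           ┠───────────────────────────────────
           ┃.♣♣.......................~.~~.....
           ┃♣♣......^................~~~~~.~...


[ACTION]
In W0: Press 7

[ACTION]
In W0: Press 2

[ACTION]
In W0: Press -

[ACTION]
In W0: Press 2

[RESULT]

                                               
                                               
                                               
                                               
                                               
                                               
                                               
                                               
                                               
                                               
                         ┏━━━━━━━━━━━━━━━━━━━━┓
                         ┃ Calculator         ┃
                         ┠────────────────────┨
                         ┃                   2┃
           ┏━━━━━━━━━━━━━━━━━━━━━━━━━━━━━━━━━━━
           ┃ MapNavigator                      
           ┠───────────────────────────────────
           ┃.♣♣.......................~.~~.....
           ┃♣♣......^................~~~~~.~...


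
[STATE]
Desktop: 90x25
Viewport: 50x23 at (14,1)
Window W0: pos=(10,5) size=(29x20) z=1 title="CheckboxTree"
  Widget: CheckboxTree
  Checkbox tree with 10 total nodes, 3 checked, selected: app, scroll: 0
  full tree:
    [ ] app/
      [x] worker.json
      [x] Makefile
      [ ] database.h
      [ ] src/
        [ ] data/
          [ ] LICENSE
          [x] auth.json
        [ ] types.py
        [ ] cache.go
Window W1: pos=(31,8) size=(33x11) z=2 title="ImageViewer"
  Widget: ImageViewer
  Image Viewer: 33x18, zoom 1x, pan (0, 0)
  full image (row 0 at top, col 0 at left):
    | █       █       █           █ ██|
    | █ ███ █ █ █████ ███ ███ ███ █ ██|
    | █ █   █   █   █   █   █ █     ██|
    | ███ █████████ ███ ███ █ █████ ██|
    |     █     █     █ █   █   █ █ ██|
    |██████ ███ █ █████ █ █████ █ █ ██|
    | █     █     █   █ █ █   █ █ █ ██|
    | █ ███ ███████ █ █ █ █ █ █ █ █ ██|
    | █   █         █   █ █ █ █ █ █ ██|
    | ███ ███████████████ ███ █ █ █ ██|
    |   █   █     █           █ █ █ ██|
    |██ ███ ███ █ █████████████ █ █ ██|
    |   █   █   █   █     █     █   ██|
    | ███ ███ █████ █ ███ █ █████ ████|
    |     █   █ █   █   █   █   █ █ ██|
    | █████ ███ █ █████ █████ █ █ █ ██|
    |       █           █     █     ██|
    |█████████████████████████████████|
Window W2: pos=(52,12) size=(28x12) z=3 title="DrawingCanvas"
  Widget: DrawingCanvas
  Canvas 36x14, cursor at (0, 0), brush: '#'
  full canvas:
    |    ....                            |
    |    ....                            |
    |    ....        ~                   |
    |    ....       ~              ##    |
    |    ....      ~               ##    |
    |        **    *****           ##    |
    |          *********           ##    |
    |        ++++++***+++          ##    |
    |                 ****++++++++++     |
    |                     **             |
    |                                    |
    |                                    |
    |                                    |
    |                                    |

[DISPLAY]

                                                  
                                                  
                                                  
                                                  
━━━━━━━━━━━━━━━━━━━━━━━━┓                         
eckboxTree              ┃                         
────────────────────────┨                         
] app/           ┏━━━━━━━━━━━━━━━━━━━━━━━━━━━━━━━┓
[x] worker.json  ┃ ImageViewer                   ┃
[x] Makefile     ┠───────────────────────────────┨
[ ] database.h   ┃ █       █       █           █ ┃
[-] src/         ┃ █ ███ █ █ █████ ███┏━━━━━━━━━━━
  [-] data/      ┃ █ █   █   █   █   █┃ DrawingCan
    [ ] LICENSE  ┃ ███ █████████ ███ █┠───────────
    [x] auth.json┃     █     █     █ █┃+   ....   
  [ ] types.py   ┃██████ ███ █ █████ █┃    ....   
  [ ] cache.go   ┃ █     █     █   █ █┃    ....   
                 ┗━━━━━━━━━━━━━━━━━━━━┃    ....   
                        ┃             ┃    ....   
                        ┃             ┃        ** 
                        ┃             ┃          *
                        ┃             ┃        +++
                        ┃             ┗━━━━━━━━━━━


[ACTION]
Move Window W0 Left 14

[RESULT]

                                                  
                                                  
                                                  
                                                  
━━━━━━━━━━━━━━┓                                   
              ┃                                   
──────────────┨                                   
              ┃  ┏━━━━━━━━━━━━━━━━━━━━━━━━━━━━━━━┓
.json         ┃  ┃ ImageViewer                   ┃
le            ┃  ┠───────────────────────────────┨
se.h          ┃  ┃ █       █       █           █ ┃
              ┃  ┃ █ ███ █ █ █████ ███┏━━━━━━━━━━━
/             ┃  ┃ █ █   █   █   █   █┃ DrawingCan
CENSE         ┃  ┃ ███ █████████ ███ █┠───────────
th.json       ┃  ┃     █     █     █ █┃+   ....   
s.py          ┃  ┃██████ ███ █ █████ █┃    ....   
e.go          ┃  ┃ █     █     █   █ █┃    ....   
              ┃  ┗━━━━━━━━━━━━━━━━━━━━┃    ....   
              ┃                       ┃    ....   
              ┃                       ┃        ** 
              ┃                       ┃          *
              ┃                       ┃        +++
              ┃                       ┗━━━━━━━━━━━


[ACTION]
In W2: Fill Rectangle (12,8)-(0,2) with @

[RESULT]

                                                  
                                                  
                                                  
                                                  
━━━━━━━━━━━━━━┓                                   
              ┃                                   
──────────────┨                                   
              ┃  ┏━━━━━━━━━━━━━━━━━━━━━━━━━━━━━━━┓
.json         ┃  ┃ ImageViewer                   ┃
le            ┃  ┠───────────────────────────────┨
se.h          ┃  ┃ █       █       █           █ ┃
              ┃  ┃ █ ███ █ █ █████ ███┏━━━━━━━━━━━
/             ┃  ┃ █ █   █   █   █   █┃ DrawingCan
CENSE         ┃  ┃ ███ █████████ ███ █┠───────────
th.json       ┃  ┃     █     █     █ █┃+ @@@@@@@  
s.py          ┃  ┃██████ ███ █ █████ █┃  @@@@@@@  
e.go          ┃  ┃ █     █     █   █ █┃  @@@@@@@  
              ┃  ┗━━━━━━━━━━━━━━━━━━━━┃  @@@@@@@  
              ┃                       ┃  @@@@@@@  
              ┃                       ┃  @@@@@@@* 
              ┃                       ┃  @@@@@@@ *
              ┃                       ┃  @@@@@@@++
              ┃                       ┗━━━━━━━━━━━


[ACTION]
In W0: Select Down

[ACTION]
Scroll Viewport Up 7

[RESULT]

                                                  
                                                  
                                                  
                                                  
                                                  
━━━━━━━━━━━━━━┓                                   
              ┃                                   
──────────────┨                                   
              ┃  ┏━━━━━━━━━━━━━━━━━━━━━━━━━━━━━━━┓
.json         ┃  ┃ ImageViewer                   ┃
le            ┃  ┠───────────────────────────────┨
se.h          ┃  ┃ █       █       █           █ ┃
              ┃  ┃ █ ███ █ █ █████ ███┏━━━━━━━━━━━
/             ┃  ┃ █ █   █   █   █   █┃ DrawingCan
CENSE         ┃  ┃ ███ █████████ ███ █┠───────────
th.json       ┃  ┃     █     █     █ █┃+ @@@@@@@  
s.py          ┃  ┃██████ ███ █ █████ █┃  @@@@@@@  
e.go          ┃  ┃ █     █     █   █ █┃  @@@@@@@  
              ┃  ┗━━━━━━━━━━━━━━━━━━━━┃  @@@@@@@  
              ┃                       ┃  @@@@@@@  
              ┃                       ┃  @@@@@@@* 
              ┃                       ┃  @@@@@@@ *
              ┃                       ┃  @@@@@@@++


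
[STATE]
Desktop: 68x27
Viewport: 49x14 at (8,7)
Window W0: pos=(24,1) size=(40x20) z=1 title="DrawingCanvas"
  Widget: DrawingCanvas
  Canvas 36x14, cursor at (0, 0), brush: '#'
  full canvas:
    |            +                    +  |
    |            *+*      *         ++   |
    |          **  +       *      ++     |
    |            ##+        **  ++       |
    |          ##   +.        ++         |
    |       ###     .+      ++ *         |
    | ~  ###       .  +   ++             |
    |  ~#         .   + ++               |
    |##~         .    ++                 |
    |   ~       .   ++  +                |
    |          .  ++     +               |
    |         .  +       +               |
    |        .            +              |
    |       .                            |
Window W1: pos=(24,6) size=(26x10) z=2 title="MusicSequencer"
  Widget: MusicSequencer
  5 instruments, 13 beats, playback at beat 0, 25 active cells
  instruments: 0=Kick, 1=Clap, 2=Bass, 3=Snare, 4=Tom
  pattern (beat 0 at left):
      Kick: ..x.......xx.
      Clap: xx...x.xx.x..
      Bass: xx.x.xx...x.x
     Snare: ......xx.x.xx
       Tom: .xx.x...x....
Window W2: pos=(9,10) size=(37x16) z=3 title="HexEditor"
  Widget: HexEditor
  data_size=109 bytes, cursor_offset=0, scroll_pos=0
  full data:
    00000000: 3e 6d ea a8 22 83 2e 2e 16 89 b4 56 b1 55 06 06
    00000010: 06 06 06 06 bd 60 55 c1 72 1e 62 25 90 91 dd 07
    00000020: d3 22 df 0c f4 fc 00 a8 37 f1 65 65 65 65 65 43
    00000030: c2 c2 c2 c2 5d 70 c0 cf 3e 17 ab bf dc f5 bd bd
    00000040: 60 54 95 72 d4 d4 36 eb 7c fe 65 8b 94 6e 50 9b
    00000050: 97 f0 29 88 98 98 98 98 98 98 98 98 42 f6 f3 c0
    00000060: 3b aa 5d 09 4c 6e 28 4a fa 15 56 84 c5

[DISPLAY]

                ┃ MusicSequencer         ┃  ++   
                ┠────────────────────────┨++     
                ┃      ▼123456789012     ┃ *     
 ┏━━━━━━━━━━━━━━━━━━━━━━━━━━━━━━━━━━━┓   ┃       
 ┃ HexEditor                         ┃   ┃       
 ┠───────────────────────────────────┨   ┃       
 ┃00000000  3E 6d ea a8 22 83 2e 2e  ┃   ┃       
 ┃00000010  06 06 06 06 bd 60 55 c1  ┃   ┃       
 ┃00000020  d3 22 df 0c f4 fc 00 a8  ┃━━━┛       
 ┃00000030  c2 c2 c2 c2 5d 70 c0 cf  ┃+          
 ┃00000040  60 54 95 72 d4 d4 36 eb  ┃           
 ┃00000050  97 f0 29 88 98 98 98 98  ┃           
 ┃00000060  3b aa 5d 09 4c 6e 28 4a  ┃           
 ┃                                   ┃━━━━━━━━━━━


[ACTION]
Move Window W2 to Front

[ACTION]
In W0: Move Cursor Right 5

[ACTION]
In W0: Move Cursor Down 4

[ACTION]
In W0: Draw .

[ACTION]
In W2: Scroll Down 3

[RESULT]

                ┃ MusicSequencer         ┃  ++   
                ┠────────────────────────┨++     
                ┃      ▼123456789012     ┃ *     
 ┏━━━━━━━━━━━━━━━━━━━━━━━━━━━━━━━━━━━┓   ┃       
 ┃ HexEditor                         ┃   ┃       
 ┠───────────────────────────────────┨   ┃       
 ┃00000030  c2 c2 c2 c2 5d 70 c0 cf  ┃   ┃       
 ┃00000040  60 54 95 72 d4 d4 36 eb  ┃   ┃       
 ┃00000050  97 f0 29 88 98 98 98 98  ┃━━━┛       
 ┃00000060  3b aa 5d 09 4c 6e 28 4a  ┃+          
 ┃                                   ┃           
 ┃                                   ┃           
 ┃                                   ┃           
 ┃                                   ┃━━━━━━━━━━━


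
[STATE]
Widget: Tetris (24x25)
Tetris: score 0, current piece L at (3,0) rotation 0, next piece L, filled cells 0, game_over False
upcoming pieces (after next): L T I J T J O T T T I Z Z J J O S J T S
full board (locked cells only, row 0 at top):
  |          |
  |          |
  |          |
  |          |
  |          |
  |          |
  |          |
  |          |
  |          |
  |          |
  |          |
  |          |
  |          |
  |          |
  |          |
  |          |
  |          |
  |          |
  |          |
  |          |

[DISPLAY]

     ▒    │Next:        
   ▒▒▒    │  ▒          
          │▒▒▒          
          │             
          │             
          │             
          │Score:       
          │0            
          │             
          │             
          │             
          │             
          │             
          │             
          │             
          │             
          │             
          │             
          │             
          │             
          │             
          │             
          │             
          │             
          │             


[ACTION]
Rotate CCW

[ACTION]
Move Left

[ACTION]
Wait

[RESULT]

          │Next:        
  ▒▒      │  ▒          
   ▒      │▒▒▒          
   ▒      │             
          │             
          │             
          │Score:       
          │0            
          │             
          │             
          │             
          │             
          │             
          │             
          │             
          │             
          │             
          │             
          │             
          │             
          │             
          │             
          │             
          │             
          │             


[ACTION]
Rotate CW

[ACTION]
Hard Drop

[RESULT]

     ▒    │Next:        
   ▒▒▒    │  ▒          
          │▒▒▒          
          │             
          │             
          │             
          │Score:       
          │0            
          │             
          │             
          │             
          │             
          │             
          │             
          │             
          │             
          │             
          │             
    ▒     │             
  ▒▒▒     │             
          │             
          │             
          │             
          │             
          │             


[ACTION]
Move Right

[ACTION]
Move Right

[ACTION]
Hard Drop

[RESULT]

     ▒    │Next:        
   ▒▒▒    │ ▒           
          │▒▒▒          
          │             
          │             
          │             
          │Score:       
          │0            
          │             
          │             
          │             
          │             
          │             
          │             
          │             
          │             
          │             
          │             
    ▒  ▒  │             
  ▒▒▒▒▒▒  │             
          │             
          │             
          │             
          │             
          │             


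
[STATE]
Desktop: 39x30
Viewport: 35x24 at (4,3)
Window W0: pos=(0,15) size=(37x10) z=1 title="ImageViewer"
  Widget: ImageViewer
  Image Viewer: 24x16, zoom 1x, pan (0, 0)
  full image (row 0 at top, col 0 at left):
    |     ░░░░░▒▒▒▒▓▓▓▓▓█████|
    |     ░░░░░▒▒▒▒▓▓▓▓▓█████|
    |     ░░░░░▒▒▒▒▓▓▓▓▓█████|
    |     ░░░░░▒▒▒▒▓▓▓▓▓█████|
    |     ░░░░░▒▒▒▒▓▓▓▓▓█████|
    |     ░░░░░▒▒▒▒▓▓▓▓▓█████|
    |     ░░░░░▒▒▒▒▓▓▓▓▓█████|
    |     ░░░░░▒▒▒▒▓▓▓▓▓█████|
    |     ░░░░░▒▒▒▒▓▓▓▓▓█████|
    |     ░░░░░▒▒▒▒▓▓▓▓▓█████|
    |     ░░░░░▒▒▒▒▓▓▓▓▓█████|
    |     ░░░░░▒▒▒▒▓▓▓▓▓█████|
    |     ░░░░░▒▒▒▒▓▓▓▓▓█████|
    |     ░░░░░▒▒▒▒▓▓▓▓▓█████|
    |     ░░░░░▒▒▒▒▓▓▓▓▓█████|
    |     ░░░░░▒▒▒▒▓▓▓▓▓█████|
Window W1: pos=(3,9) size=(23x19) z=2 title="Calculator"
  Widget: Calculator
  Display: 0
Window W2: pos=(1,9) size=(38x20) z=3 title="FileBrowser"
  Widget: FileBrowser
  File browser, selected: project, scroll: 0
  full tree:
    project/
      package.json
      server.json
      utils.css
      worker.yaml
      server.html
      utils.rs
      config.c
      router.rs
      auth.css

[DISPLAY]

                                   
                                   
                                   
                                   
                                   
                                   
━━━━━━━━━━━━━━━━━━━━━━━━━━━━━━━━━━┓
ileBrowser                        ┃
──────────────────────────────────┨
[-] project/                      ┃
  package.json                    ┃
  server.json                     ┃
  utils.css                       ┃
  worker.yaml                     ┃
  server.html                     ┃
  utils.rs                        ┃
  config.c                        ┃
  router.rs                       ┃
  auth.css                        ┃
                                  ┃
                                  ┃
                                  ┃
                                  ┃
                                  ┃


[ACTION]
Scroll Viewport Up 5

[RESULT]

                                   
                                   
                                   
                                   
                                   
                                   
                                   
                                   
                                   
━━━━━━━━━━━━━━━━━━━━━━━━━━━━━━━━━━┓
ileBrowser                        ┃
──────────────────────────────────┨
[-] project/                      ┃
  package.json                    ┃
  server.json                     ┃
  utils.css                       ┃
  worker.yaml                     ┃
  server.html                     ┃
  utils.rs                        ┃
  config.c                        ┃
  router.rs                       ┃
  auth.css                        ┃
                                  ┃
                                  ┃


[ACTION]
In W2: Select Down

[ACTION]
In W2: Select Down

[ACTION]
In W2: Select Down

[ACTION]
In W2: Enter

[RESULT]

                                   
                                   
                                   
                                   
                                   
                                   
                                   
                                   
                                   
━━━━━━━━━━━━━━━━━━━━━━━━━━━━━━━━━━┓
ileBrowser                        ┃
──────────────────────────────────┨
[-] project/                      ┃
  package.json                    ┃
  server.json                     ┃
> utils.css                       ┃
  worker.yaml                     ┃
  server.html                     ┃
  utils.rs                        ┃
  config.c                        ┃
  router.rs                       ┃
  auth.css                        ┃
                                  ┃
                                  ┃


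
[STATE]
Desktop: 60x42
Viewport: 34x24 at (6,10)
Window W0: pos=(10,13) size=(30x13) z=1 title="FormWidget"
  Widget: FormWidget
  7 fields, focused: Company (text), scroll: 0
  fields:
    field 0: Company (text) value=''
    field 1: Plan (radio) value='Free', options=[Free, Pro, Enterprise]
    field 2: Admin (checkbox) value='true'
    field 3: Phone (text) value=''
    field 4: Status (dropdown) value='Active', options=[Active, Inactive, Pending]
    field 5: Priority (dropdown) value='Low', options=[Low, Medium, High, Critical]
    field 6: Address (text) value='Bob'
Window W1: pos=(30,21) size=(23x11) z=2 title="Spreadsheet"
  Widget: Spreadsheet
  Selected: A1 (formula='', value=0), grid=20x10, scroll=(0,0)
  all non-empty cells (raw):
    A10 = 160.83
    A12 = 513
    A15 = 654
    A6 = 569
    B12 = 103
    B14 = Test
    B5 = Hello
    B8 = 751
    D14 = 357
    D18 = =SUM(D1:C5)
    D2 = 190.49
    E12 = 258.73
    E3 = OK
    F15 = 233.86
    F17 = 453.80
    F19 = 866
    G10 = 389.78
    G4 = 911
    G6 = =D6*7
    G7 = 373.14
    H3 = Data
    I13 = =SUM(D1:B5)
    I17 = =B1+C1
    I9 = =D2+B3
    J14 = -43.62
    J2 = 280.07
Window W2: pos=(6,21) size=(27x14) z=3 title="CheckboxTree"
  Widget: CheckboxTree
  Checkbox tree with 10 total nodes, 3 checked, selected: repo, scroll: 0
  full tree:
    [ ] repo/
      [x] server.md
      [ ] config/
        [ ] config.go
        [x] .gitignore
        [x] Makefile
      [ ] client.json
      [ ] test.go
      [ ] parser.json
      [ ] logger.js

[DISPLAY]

                                  
                                  
                                  
    ┏━━━━━━━━━━━━━━━━━━━━━━━━━━━━┓
    ┃ FormWidget                 ┃
    ┠────────────────────────────┨
    ┃> Company:    [            ]┃
    ┃  Plan:       (●) Free  ( ) ┃
    ┃  Admin:      [x]           ┃
    ┃  Phone:      [            ]┃
    ┃  Status:     [Active     ▼]┃
┏━━━━━━━━━━━━━━━━━━━━━━━━━┓━━━━━━━
┃ CheckboxTree            ┃preadsh
┠─────────────────────────┨───────
┃>[-] repo/               ┃:      
┃   [x] server.md         ┃     A 
┃   [-] config/           ┃-------
┃     [ ] config.go       ┃1      
┃     [x] .gitignore      ┃2      
┃     [x] Makefile        ┃3      
┃   [ ] client.json       ┃4      
┃   [ ] test.go           ┃━━━━━━━
┃   [ ] parser.json       ┃       
┃   [ ] logger.js         ┃       


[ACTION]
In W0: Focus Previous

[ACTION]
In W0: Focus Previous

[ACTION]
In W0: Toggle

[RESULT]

                                  
                                  
                                  
    ┏━━━━━━━━━━━━━━━━━━━━━━━━━━━━┓
    ┃ FormWidget                 ┃
    ┠────────────────────────────┨
    ┃  Company:    [            ]┃
    ┃  Plan:       (●) Free  ( ) ┃
    ┃  Admin:      [x]           ┃
    ┃  Phone:      [            ]┃
    ┃  Status:     [Active     ▼]┃
┏━━━━━━━━━━━━━━━━━━━━━━━━━┓━━━━━━━
┃ CheckboxTree            ┃preadsh
┠─────────────────────────┨───────
┃>[-] repo/               ┃:      
┃   [x] server.md         ┃     A 
┃   [-] config/           ┃-------
┃     [ ] config.go       ┃1      
┃     [x] .gitignore      ┃2      
┃     [x] Makefile        ┃3      
┃   [ ] client.json       ┃4      
┃   [ ] test.go           ┃━━━━━━━
┃   [ ] parser.json       ┃       
┃   [ ] logger.js         ┃       


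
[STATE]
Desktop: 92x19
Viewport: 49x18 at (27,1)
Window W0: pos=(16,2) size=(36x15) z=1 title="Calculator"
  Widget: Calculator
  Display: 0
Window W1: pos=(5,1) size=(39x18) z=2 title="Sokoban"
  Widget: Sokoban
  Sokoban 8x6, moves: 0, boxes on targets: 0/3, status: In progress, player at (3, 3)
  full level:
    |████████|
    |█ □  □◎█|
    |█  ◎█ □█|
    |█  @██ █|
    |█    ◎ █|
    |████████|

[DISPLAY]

━━━━━━━━━━━━━━━━┓                                
                ┃━━━━━━━┓                        
────────────────┨       ┃                        
                ┃───────┨                        
                ┃      0┃                        
                ┃       ┃                        
                ┃       ┃                        
                ┃       ┃                        
                ┃       ┃                        
                ┃       ┃                        
                ┃       ┃                        
                ┃       ┃                        
                ┃       ┃                        
                ┃       ┃                        
                ┃       ┃                        
                ┃━━━━━━━┛                        
                ┃                                
━━━━━━━━━━━━━━━━┛                                


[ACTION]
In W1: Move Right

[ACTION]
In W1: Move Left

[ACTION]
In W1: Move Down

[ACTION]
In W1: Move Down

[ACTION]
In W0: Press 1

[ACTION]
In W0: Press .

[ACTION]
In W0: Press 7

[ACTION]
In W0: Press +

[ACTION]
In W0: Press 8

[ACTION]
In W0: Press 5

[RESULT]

━━━━━━━━━━━━━━━━┓                                
                ┃━━━━━━━┓                        
────────────────┨       ┃                        
                ┃───────┨                        
                ┃     85┃                        
                ┃       ┃                        
                ┃       ┃                        
                ┃       ┃                        
                ┃       ┃                        
                ┃       ┃                        
                ┃       ┃                        
                ┃       ┃                        
                ┃       ┃                        
                ┃       ┃                        
                ┃       ┃                        
                ┃━━━━━━━┛                        
                ┃                                
━━━━━━━━━━━━━━━━┛                                
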